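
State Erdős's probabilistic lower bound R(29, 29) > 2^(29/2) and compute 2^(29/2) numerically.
2^(29/2) = 23170.475; so R(29, 29) > 23170.475

Colour each edge of K_n uniformly at random with red/blue. The expected number of monochromatic K_29 is C(n, 29) · 2 · 2^(−C(29,2)). If C(n, 29) · 2^(1 − C(29,2)) < 1, then with positive probability no monochromatic K_29 exists, so R(29, 29) > n. The standard estimate C(n, 29) ≤ n^29/29! shows this inequality holds whenever n ≤ 2^(29/2) (since 29! · 2^(C(29,2) − 1) > 2^(29^2/2) ≥ n^29). Hence R(29, 29) > 2^(29/2) = 23170.475.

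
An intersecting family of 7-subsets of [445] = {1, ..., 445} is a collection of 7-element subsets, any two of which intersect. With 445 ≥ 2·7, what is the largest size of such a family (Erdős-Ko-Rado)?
max |F| = C(444, 6) = 10285662158772

Erdős-Ko-Rado (1961): when n ≥ 2k, max |F| = C(n−1, k−1). The bound is attained by the star {A : i ∈ A} for any fixed i ∈ [n]. Here C(445−1, 7−1) = C(444, 6) = 10285662158772.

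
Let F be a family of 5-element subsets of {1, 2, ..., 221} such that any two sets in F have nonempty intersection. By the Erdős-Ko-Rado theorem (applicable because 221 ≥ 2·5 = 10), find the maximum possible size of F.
max |F| = C(220, 4) = 94966795

The Erdős-Ko-Rado theorem states: for n ≥ 2k, an intersecting family of k-subsets of an n-element set has size at most C(n − 1, k − 1), with equality for 'star' families {A ⊆ [n] : |A| = k, i ∈ A} (fix an element i). For n = 221, k = 5: C(220, 4) = 94966795.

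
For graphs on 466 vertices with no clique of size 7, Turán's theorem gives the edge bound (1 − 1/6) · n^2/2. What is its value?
Turán density bound = (5/6) · 466^2/2 = 271445/3 ≈ 90481.6667

Turán's theorem: ex(n, K_{r+1}) is achieved by the complete r-partite Turán graph T(n, r) with parts as balanced as possible, and is at most (1 − 1/r) · n^2/2. For r = 6, n = 466: the density bound is (5/6) · 217156/2 = 271445/3 ≈ 90481.6667. The integer-valued extremum is e(T(466, 6)) = 90481, which is strictly less than the density bound 271445/3 since 6 ∤ 466 (the parts of T(466, 6) cannot all be equal).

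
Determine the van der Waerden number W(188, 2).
W(188, 2) = 188 + 1 = 189

A 2-term AP is any pair of integers, so a monochromatic 2-AP exists iff some colour is used at least twice. With 188 colours, the colouring i ↦ i on {1, ..., 188} uses each colour once, avoiding any monochromatic pair, so W(188, 2) > 188. For {1, ..., 189}, pigeonhole forces two integers of the same colour, which form a monochromatic 2-AP. Hence W(188, 2) = 189.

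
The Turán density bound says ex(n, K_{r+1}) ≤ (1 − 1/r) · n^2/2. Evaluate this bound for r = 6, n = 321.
Turán density bound = (5/6) · 321^2/2 = 171735/4 ≈ 42933.75

Turán's theorem: ex(n, K_{r+1}) is achieved by the complete r-partite Turán graph T(n, r) with parts as balanced as possible, and is at most (1 − 1/r) · n^2/2. For r = 6, n = 321: the density bound is (5/6) · 103041/2 = 171735/4 ≈ 42933.75. The integer-valued extremum is e(T(321, 6)) = 42933, which is strictly less than the density bound 171735/4 since 6 ∤ 321 (the parts of T(321, 6) cannot all be equal).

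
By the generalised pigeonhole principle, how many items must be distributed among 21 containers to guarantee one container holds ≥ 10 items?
n = (10 − 1)·21 + 1 = 190

By the generalised pigeonhole principle, to guarantee some box contains ≥ r objects we need more than (r − 1) · k objects total. Threshold: n = (r − 1) · k + 1. With r = 10 and k = 21: n = 9 · 21 + 1 = 189 + 1 = 190. For n = 189 = 9 · 21, we can put exactly 9 objects in every box, avoiding 10 in any single one — so 190 is tight.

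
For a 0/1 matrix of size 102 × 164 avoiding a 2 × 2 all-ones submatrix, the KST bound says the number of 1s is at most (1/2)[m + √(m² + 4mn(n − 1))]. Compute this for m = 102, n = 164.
z(102, 164; 2, 2) ≤ (1/2)[102 + √(102² + 4·102·164·163)] = (1/2)[102 + √10917060] = 1703.0487

Kővári–Sós–Turán: let r_1, ..., r_102 be the row sums and z = Σ r_i the total number of 1s. Each pair of columns can share at most one row with both entries 1 (else a 2×2 all-ones block appears), so Σ_i C(r_i, 2) ≤ C(164, 2) = 13366. By convexity Σ_i C(r_i, 2) ≥ 102·C(z/102, 2) = z(z − 102)/(2·102), giving z² − 102z − 102·164·163 ≤ 0 and hence z ≤ (1/2)[102 + √(10404 + 4·2726664)] = (1/2)[102 + √10917060] ≈ (1/2)(102 + 3304.0975) = 1703.0487.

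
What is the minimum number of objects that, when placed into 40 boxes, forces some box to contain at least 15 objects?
n = (15 − 1)·40 + 1 = 561

By the generalised pigeonhole principle, to guarantee some box contains ≥ r objects we need more than (r − 1) · k objects total. Threshold: n = (r − 1) · k + 1. With r = 15 and k = 40: n = 14 · 40 + 1 = 560 + 1 = 561. For n = 560 = 14 · 40, we can put exactly 14 objects in every box, avoiding 15 in any single one — so 561 is tight.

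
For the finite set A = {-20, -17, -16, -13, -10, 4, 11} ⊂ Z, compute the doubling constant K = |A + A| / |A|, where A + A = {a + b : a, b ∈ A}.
K = |A + A| / |A| = 23/7

Enumerate A + A = {a + b : a, b ∈ A}. With |A| = 7, there are |A|^2 = 49 ordered sum pairs; collecting distinct values, A + A = {-40, -37, -36, -34, -33, -32, -30, -29, -27, -26, -23, -20, -16, -13, -12, -9, -6, -5, -2, 1, 8, 15, 22}, so |A + A| = 23. Thus K = 23/7. For comparison, the minimum possible |A + A| over all 7-element sets is 2·7 − 1 = 13 (so min K = 13/7), attained only by arithmetic progressions.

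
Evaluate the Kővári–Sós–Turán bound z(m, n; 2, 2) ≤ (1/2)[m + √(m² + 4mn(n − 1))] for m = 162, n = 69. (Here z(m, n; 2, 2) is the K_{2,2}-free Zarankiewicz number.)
z(162, 69; 2, 2) ≤ (1/2)[162 + √(162² + 4·162·69·68)] = (1/2)[162 + √3066660] = 956.5941

Kővári–Sós–Turán: let r_1, ..., r_162 be the row sums and z = Σ r_i the total number of 1s. Each pair of columns can share at most one row with both entries 1 (else a 2×2 all-ones block appears), so Σ_i C(r_i, 2) ≤ C(69, 2) = 2346. By convexity Σ_i C(r_i, 2) ≥ 162·C(z/162, 2) = z(z − 162)/(2·162), giving z² − 162z − 162·69·68 ≤ 0 and hence z ≤ (1/2)[162 + √(26244 + 4·760104)] = (1/2)[162 + √3066660] ≈ (1/2)(162 + 1751.1882) = 956.5941.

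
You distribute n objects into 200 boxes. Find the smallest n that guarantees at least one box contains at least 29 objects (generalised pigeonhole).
n = (29 − 1)·200 + 1 = 5601

By the generalised pigeonhole principle, to guarantee some box contains ≥ r objects we need more than (r − 1) · k objects total. Threshold: n = (r − 1) · k + 1. With r = 29 and k = 200: n = 28 · 200 + 1 = 5600 + 1 = 5601. For n = 5600 = 28 · 200, we can put exactly 28 objects in every box, avoiding 29 in any single one — so 5601 is tight.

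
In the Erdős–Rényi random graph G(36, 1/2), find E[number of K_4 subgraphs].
E[# K_4] = C(36, 4) · (1/2)^C(4, 2) = 58905 / 2^6 = 920.390625

For each 4-subset S of vertices (there are C(36, 4) = 58905 such S), let X_S = 1 if S induces a K_4 (all C(4, 2) = 6 edges present). Then P(X_S = 1) = (1/2)^6 = 1/64. By linearity of expectation, E[# K_4] = C(36, 4) · (1/2)^6 = 58905 / 64 = 920.390625.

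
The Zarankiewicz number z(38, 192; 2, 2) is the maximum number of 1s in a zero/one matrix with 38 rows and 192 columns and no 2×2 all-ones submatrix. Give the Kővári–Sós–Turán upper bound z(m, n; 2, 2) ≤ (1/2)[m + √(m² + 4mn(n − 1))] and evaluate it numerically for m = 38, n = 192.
z(38, 192; 2, 2) ≤ (1/2)[38 + √(38² + 4·38·192·191)] = (1/2)[38 + √5575588] = 1199.6342

Kővári–Sós–Turán: let r_1, ..., r_38 be the row sums and z = Σ r_i the total number of 1s. Each pair of columns can share at most one row with both entries 1 (else a 2×2 all-ones block appears), so Σ_i C(r_i, 2) ≤ C(192, 2) = 18336. By convexity Σ_i C(r_i, 2) ≥ 38·C(z/38, 2) = z(z − 38)/(2·38), giving z² − 38z − 38·192·191 ≤ 0 and hence z ≤ (1/2)[38 + √(1444 + 4·1393536)] = (1/2)[38 + √5575588] ≈ (1/2)(38 + 2361.2683) = 1199.6342.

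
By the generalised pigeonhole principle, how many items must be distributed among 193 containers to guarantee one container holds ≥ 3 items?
n = (3 − 1)·193 + 1 = 387

By the generalised pigeonhole principle, to guarantee some box contains ≥ r objects we need more than (r − 1) · k objects total. Threshold: n = (r − 1) · k + 1. With r = 3 and k = 193: n = 2 · 193 + 1 = 386 + 1 = 387. For n = 386 = 2 · 193, we can put exactly 2 objects in every box, avoiding 3 in any single one — so 387 is tight.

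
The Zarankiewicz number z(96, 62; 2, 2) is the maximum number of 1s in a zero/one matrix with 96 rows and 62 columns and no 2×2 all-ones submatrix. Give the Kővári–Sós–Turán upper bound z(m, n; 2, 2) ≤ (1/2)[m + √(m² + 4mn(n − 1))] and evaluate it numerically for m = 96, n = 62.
z(96, 62; 2, 2) ≤ (1/2)[96 + √(96² + 4·96·62·61)] = (1/2)[96 + √1461504] = 652.4634

Kővári–Sós–Turán: let r_1, ..., r_96 be the row sums and z = Σ r_i the total number of 1s. Each pair of columns can share at most one row with both entries 1 (else a 2×2 all-ones block appears), so Σ_i C(r_i, 2) ≤ C(62, 2) = 1891. By convexity Σ_i C(r_i, 2) ≥ 96·C(z/96, 2) = z(z − 96)/(2·96), giving z² − 96z − 96·62·61 ≤ 0 and hence z ≤ (1/2)[96 + √(9216 + 4·363072)] = (1/2)[96 + √1461504] ≈ (1/2)(96 + 1208.9268) = 652.4634.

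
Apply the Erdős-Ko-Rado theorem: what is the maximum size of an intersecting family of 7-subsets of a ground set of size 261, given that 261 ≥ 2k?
max |F| = C(260, 6) = 404830840960

Erdős-Ko-Rado (1961): when n ≥ 2k, max |F| = C(n−1, k−1). The bound is attained by the star {A : i ∈ A} for any fixed i ∈ [n]. Here C(261−1, 7−1) = C(260, 6) = 404830840960.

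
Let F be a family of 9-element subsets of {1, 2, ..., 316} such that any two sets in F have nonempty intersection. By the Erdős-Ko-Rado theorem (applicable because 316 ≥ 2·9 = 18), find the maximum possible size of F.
max |F| = C(315, 8) = 2198112362380935

Erdős-Ko-Rado (1961): when n ≥ 2k, max |F| = C(n−1, k−1). The bound is attained by the star {A : i ∈ A} for any fixed i ∈ [n]. Here C(316−1, 9−1) = C(315, 8) = 2198112362380935.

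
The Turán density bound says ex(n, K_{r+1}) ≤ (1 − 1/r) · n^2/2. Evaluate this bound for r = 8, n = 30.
Turán density bound = (7/8) · 30^2/2 = 1575/4 ≈ 393.75

Turán's theorem: ex(n, K_{r+1}) is achieved by the complete r-partite Turán graph T(n, r) with parts as balanced as possible, and is at most (1 − 1/r) · n^2/2. For r = 8, n = 30: the density bound is (7/8) · 900/2 = 1575/4 ≈ 393.75. The integer-valued extremum is e(T(30, 8)) = 393, which is strictly less than the density bound 1575/4 since 8 ∤ 30 (the parts of T(30, 8) cannot all be equal).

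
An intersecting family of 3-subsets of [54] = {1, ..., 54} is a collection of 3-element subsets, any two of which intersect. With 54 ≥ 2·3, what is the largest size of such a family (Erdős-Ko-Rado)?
max |F| = C(53, 2) = 1378

The Erdős-Ko-Rado theorem states: for n ≥ 2k, an intersecting family of k-subsets of an n-element set has size at most C(n − 1, k − 1), with equality for 'star' families {A ⊆ [n] : |A| = k, i ∈ A} (fix an element i). For n = 54, k = 3: C(53, 2) = 1378.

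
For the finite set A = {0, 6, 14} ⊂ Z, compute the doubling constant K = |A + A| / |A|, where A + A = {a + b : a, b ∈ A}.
K = |A + A| / |A| = 6/3 = 2

Enumerate A + A = {a + b : a, b ∈ A}. With |A| = 3, there are |A|^2 = 9 ordered sum pairs; collecting distinct values, A + A = {0, 6, 12, 14, 20, 28}, so |A + A| = 6. Thus K = 6/3 = 2. For comparison, the minimum possible |A + A| over all 3-element sets is 2·3 − 1 = 5 (so min K = 5/3), attained only by arithmetic progressions.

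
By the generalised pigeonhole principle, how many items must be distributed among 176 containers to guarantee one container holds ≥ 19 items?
n = (19 − 1)·176 + 1 = 3169

By the generalised pigeonhole principle, to guarantee some box contains ≥ r objects we need more than (r − 1) · k objects total. Threshold: n = (r − 1) · k + 1. With r = 19 and k = 176: n = 18 · 176 + 1 = 3168 + 1 = 3169. For n = 3168 = 18 · 176, we can put exactly 18 objects in every box, avoiding 19 in any single one — so 3169 is tight.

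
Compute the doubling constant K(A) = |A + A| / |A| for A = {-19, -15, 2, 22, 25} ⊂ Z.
K = |A + A| / |A| = 15/5 = 3

Enumerate A + A = {a + b : a, b ∈ A}. With |A| = 5, there are |A|^2 = 25 ordered sum pairs; collecting distinct values, A + A = {-38, -34, -30, -17, -13, 3, 4, 6, 7, 10, 24, 27, 44, 47, 50}, so |A + A| = 15. Thus K = 15/5 = 3. For comparison, the minimum possible |A + A| over all 5-element sets is 2·5 − 1 = 9 (so min K = 9/5), attained only by arithmetic progressions.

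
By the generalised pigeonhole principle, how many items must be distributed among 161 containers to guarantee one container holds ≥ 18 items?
n = (18 − 1)·161 + 1 = 2738

By the generalised pigeonhole principle, to guarantee some box contains ≥ r objects we need more than (r − 1) · k objects total. Threshold: n = (r − 1) · k + 1. With r = 18 and k = 161: n = 17 · 161 + 1 = 2737 + 1 = 2738. For n = 2737 = 17 · 161, we can put exactly 17 objects in every box, avoiding 18 in any single one — so 2738 is tight.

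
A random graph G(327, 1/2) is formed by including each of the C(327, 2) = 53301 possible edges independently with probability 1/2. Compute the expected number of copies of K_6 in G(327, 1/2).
E[# K_6] = C(327, 6) · (1/2)^C(6, 2) = 1621509963255 / 2^15 ≈ 49484556.984100

For each 6-subset S of vertices (there are C(327, 6) = 1621509963255 such S), let X_S = 1 if S induces a K_6 (all C(6, 2) = 15 edges present). Then P(X_S = 1) = (1/2)^15 = 1/32768. By linearity of expectation, E[# K_6] = C(327, 6) · (1/2)^15 = 1621509963255 / 32768 ≈ 49484556.984100.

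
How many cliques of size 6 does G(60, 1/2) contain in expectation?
E[# K_6] = C(60, 6) · (1/2)^C(6, 2) = 50063860 / 2^15 = 12515965/8192 ≈ 1527.827759

For each 6-subset S of vertices (there are C(60, 6) = 50063860 such S), let X_S = 1 if S induces a K_6 (all C(6, 2) = 15 edges present). Then P(X_S = 1) = (1/2)^15 = 1/32768. By linearity of expectation, E[# K_6] = C(60, 6) · (1/2)^15 = 50063860 / 32768 = 12515965/8192 ≈ 1527.827759.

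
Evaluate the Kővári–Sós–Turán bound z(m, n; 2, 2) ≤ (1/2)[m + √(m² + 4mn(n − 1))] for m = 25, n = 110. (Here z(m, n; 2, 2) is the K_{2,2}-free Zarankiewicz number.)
z(25, 110; 2, 2) ≤ (1/2)[25 + √(25² + 4·25·110·109)] = (1/2)[25 + √1199625] = 560.137

Kővári–Sós–Turán: let r_1, ..., r_25 be the row sums and z = Σ r_i the total number of 1s. Each pair of columns can share at most one row with both entries 1 (else a 2×2 all-ones block appears), so Σ_i C(r_i, 2) ≤ C(110, 2) = 5995. By convexity Σ_i C(r_i, 2) ≥ 25·C(z/25, 2) = z(z − 25)/(2·25), giving z² − 25z − 25·110·109 ≤ 0 and hence z ≤ (1/2)[25 + √(625 + 4·299750)] = (1/2)[25 + √1199625] ≈ (1/2)(25 + 1095.2739) = 560.137.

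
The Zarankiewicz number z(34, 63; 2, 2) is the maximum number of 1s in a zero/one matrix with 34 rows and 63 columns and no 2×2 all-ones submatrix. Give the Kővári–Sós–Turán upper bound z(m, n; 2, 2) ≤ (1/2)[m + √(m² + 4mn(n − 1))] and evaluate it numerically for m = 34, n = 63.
z(34, 63; 2, 2) ≤ (1/2)[34 + √(34² + 4·34·63·62)] = (1/2)[34 + √532372] = 381.8191

Kővári–Sós–Turán: let r_1, ..., r_34 be the row sums and z = Σ r_i the total number of 1s. Each pair of columns can share at most one row with both entries 1 (else a 2×2 all-ones block appears), so Σ_i C(r_i, 2) ≤ C(63, 2) = 1953. By convexity Σ_i C(r_i, 2) ≥ 34·C(z/34, 2) = z(z − 34)/(2·34), giving z² − 34z − 34·63·62 ≤ 0 and hence z ≤ (1/2)[34 + √(1156 + 4·132804)] = (1/2)[34 + √532372] ≈ (1/2)(34 + 729.6383) = 381.8191.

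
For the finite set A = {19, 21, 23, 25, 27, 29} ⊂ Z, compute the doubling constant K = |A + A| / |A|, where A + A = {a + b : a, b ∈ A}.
K = |A + A| / |A| = 11/6

Enumerate A + A = {a + b : a, b ∈ A}. With |A| = 6, there are |A|^2 = 36 ordered sum pairs; collecting distinct values, A + A = {38, 40, 42, 44, 46, 48, 50, 52, 54, 56, 58}, so |A + A| = 11. Thus K = 11/6. Here |A + A| = 2|A| − 1 = 11, the minimum possible — so K = 11/6 is minimal, which holds iff A is an arithmetic progression.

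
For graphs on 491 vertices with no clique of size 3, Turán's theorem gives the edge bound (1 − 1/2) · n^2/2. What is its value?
Turán density bound = (1/2) · 491^2/2 = 241081/4 ≈ 60270.25

Turán's theorem: ex(n, K_{r+1}) is achieved by the complete r-partite Turán graph T(n, r) with parts as balanced as possible, and is at most (1 − 1/r) · n^2/2. For r = 2, n = 491: the density bound is (1/2) · 241081/2 = 241081/4 ≈ 60270.25. The integer-valued extremum is e(T(491, 2)) = 60270, which is strictly less than the density bound 241081/4 since 2 ∤ 491 (the parts of T(491, 2) cannot all be equal).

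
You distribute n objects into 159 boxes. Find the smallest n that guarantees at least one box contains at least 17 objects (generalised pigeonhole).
n = (17 − 1)·159 + 1 = 2545

By the generalised pigeonhole principle, to guarantee some box contains ≥ r objects we need more than (r − 1) · k objects total. Threshold: n = (r − 1) · k + 1. With r = 17 and k = 159: n = 16 · 159 + 1 = 2544 + 1 = 2545. For n = 2544 = 16 · 159, we can put exactly 16 objects in every box, avoiding 17 in any single one — so 2545 is tight.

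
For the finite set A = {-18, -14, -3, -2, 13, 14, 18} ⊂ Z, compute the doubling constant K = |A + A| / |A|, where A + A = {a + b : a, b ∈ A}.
K = |A + A| / |A| = 24/7

Enumerate A + A = {a + b : a, b ∈ A}. With |A| = 7, there are |A|^2 = 49 ordered sum pairs; collecting distinct values, A + A = {-36, -32, -28, -21, -20, -17, -16, -6, -5, -4, -1, 0, 4, 10, 11, 12, 15, 16, 26, 27, 28, 31, 32, 36}, so |A + A| = 24. Thus K = 24/7. For comparison, the minimum possible |A + A| over all 7-element sets is 2·7 − 1 = 13 (so min K = 13/7), attained only by arithmetic progressions.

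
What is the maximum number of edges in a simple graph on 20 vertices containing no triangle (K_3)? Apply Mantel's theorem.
ex(20, K_3) = ⌊20^2/4⌋ = 100

Mantel (1907): a triangle-free graph on n vertices has at most ⌊n^2/4⌋ edges, with equality for the complete bipartite graph K_{⌊n/2⌋, ⌈n/2⌉}. For n = 20: ⌊20^2/4⌋ = ⌊400/4⌋ = 100. The extremal graph is K_{10, 10}, which has 10·10 = 100 edges.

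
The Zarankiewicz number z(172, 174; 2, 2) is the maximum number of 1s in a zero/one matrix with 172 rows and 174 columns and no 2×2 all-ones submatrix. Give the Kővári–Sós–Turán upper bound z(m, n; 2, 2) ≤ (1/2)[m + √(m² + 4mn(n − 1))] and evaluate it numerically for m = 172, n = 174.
z(172, 174; 2, 2) ≤ (1/2)[172 + √(172² + 4·172·174·173)] = (1/2)[172 + √20739760] = 2363.0463

Kővári–Sós–Turán: let r_1, ..., r_172 be the row sums and z = Σ r_i the total number of 1s. Each pair of columns can share at most one row with both entries 1 (else a 2×2 all-ones block appears), so Σ_i C(r_i, 2) ≤ C(174, 2) = 15051. By convexity Σ_i C(r_i, 2) ≥ 172·C(z/172, 2) = z(z − 172)/(2·172), giving z² − 172z − 172·174·173 ≤ 0 and hence z ≤ (1/2)[172 + √(29584 + 4·5177544)] = (1/2)[172 + √20739760] ≈ (1/2)(172 + 4554.0927) = 2363.0463.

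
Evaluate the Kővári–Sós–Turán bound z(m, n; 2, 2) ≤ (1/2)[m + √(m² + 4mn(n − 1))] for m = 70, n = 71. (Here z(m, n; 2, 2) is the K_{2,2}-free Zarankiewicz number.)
z(70, 71; 2, 2) ≤ (1/2)[70 + √(70² + 4·70·71·70)] = (1/2)[70 + √1396500] = 625.868

Kővári–Sós–Turán: let r_1, ..., r_70 be the row sums and z = Σ r_i the total number of 1s. Each pair of columns can share at most one row with both entries 1 (else a 2×2 all-ones block appears), so Σ_i C(r_i, 2) ≤ C(71, 2) = 2485. By convexity Σ_i C(r_i, 2) ≥ 70·C(z/70, 2) = z(z − 70)/(2·70), giving z² − 70z − 70·71·70 ≤ 0 and hence z ≤ (1/2)[70 + √(4900 + 4·347900)] = (1/2)[70 + √1396500] ≈ (1/2)(70 + 1181.736) = 625.868.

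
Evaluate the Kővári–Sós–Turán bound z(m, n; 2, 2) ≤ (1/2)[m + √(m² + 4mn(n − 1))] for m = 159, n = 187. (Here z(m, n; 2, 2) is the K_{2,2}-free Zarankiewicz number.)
z(159, 187; 2, 2) ≤ (1/2)[159 + √(159² + 4·159·187·186)] = (1/2)[159 + √22146633] = 2432.5105

Kővári–Sós–Turán: let r_1, ..., r_159 be the row sums and z = Σ r_i the total number of 1s. Each pair of columns can share at most one row with both entries 1 (else a 2×2 all-ones block appears), so Σ_i C(r_i, 2) ≤ C(187, 2) = 17391. By convexity Σ_i C(r_i, 2) ≥ 159·C(z/159, 2) = z(z − 159)/(2·159), giving z² − 159z − 159·187·186 ≤ 0 and hence z ≤ (1/2)[159 + √(25281 + 4·5530338)] = (1/2)[159 + √22146633] ≈ (1/2)(159 + 4706.0209) = 2432.5105.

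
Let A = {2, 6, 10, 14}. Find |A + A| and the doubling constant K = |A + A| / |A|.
K = |A + A| / |A| = 7/4

Enumerate A + A = {a + b : a, b ∈ A}. With |A| = 4, there are |A|^2 = 16 ordered sum pairs; collecting distinct values, A + A = {4, 8, 12, 16, 20, 24, 28}, so |A + A| = 7. Thus K = 7/4. Here |A + A| = 2|A| − 1 = 7, the minimum possible — so K = 7/4 is minimal, which holds iff A is an arithmetic progression.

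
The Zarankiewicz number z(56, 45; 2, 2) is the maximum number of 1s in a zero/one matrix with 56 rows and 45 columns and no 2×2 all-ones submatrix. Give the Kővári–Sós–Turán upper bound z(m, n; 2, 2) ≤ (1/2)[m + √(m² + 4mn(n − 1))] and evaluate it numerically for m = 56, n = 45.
z(56, 45; 2, 2) ≤ (1/2)[56 + √(56² + 4·56·45·44)] = (1/2)[56 + √446656] = 362.1616

Kővári–Sós–Turán: let r_1, ..., r_56 be the row sums and z = Σ r_i the total number of 1s. Each pair of columns can share at most one row with both entries 1 (else a 2×2 all-ones block appears), so Σ_i C(r_i, 2) ≤ C(45, 2) = 990. By convexity Σ_i C(r_i, 2) ≥ 56·C(z/56, 2) = z(z − 56)/(2·56), giving z² − 56z − 56·45·44 ≤ 0 and hence z ≤ (1/2)[56 + √(3136 + 4·110880)] = (1/2)[56 + √446656] ≈ (1/2)(56 + 668.3233) = 362.1616.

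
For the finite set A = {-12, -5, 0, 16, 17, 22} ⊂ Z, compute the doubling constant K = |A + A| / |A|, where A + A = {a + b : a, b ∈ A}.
K = |A + A| / |A| = 20/6 = 10/3

Enumerate A + A = {a + b : a, b ∈ A}. With |A| = 6, there are |A|^2 = 36 ordered sum pairs; collecting distinct values, A + A = {-24, -17, -12, -10, -5, 0, 4, 5, 10, 11, 12, 16, 17, 22, 32, 33, 34, 38, 39, 44}, so |A + A| = 20. Thus K = 20/6 = 10/3. For comparison, the minimum possible |A + A| over all 6-element sets is 2·6 − 1 = 11 (so min K = 11/6), attained only by arithmetic progressions.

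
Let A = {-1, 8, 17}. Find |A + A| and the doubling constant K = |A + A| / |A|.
K = |A + A| / |A| = 5/3

Enumerate A + A = {a + b : a, b ∈ A}. With |A| = 3, there are |A|^2 = 9 ordered sum pairs; collecting distinct values, A + A = {-2, 7, 16, 25, 34}, so |A + A| = 5. Thus K = 5/3. Here |A + A| = 2|A| − 1 = 5, the minimum possible — so K = 5/3 is minimal, which holds iff A is an arithmetic progression.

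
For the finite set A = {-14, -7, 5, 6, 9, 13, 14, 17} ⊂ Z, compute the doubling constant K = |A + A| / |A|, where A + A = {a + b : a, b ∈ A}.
K = |A + A| / |A| = 29/8

Enumerate A + A = {a + b : a, b ∈ A}. With |A| = 8, there are |A|^2 = 64 ordered sum pairs; collecting distinct values, A + A = {-28, -21, -14, -9, -8, -5, -2, -1, 0, 2, 3, 6, 7, 10, 11, 12, 14, 15, 18, 19, 20, 22, 23, 26, 27, 28, 30, 31, 34}, so |A + A| = 29. Thus K = 29/8. For comparison, the minimum possible |A + A| over all 8-element sets is 2·8 − 1 = 15 (so min K = 15/8), attained only by arithmetic progressions.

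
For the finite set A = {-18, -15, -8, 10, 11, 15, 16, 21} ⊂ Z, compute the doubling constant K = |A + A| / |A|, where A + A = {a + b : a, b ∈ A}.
K = |A + A| / |A| = 32/8 = 4

Enumerate A + A = {a + b : a, b ∈ A}. With |A| = 8, there are |A|^2 = 64 ordered sum pairs; collecting distinct values, A + A = {-36, -33, -30, -26, -23, -16, -8, -7, -5, -4, -3, -2, 0, 1, 2, 3, 6, 7, 8, 13, 20, 21, 22, 25, 26, 27, 30, 31, 32, 36, 37, 42}, so |A + A| = 32. Thus K = 32/8 = 4. For comparison, the minimum possible |A + A| over all 8-element sets is 2·8 − 1 = 15 (so min K = 15/8), attained only by arithmetic progressions.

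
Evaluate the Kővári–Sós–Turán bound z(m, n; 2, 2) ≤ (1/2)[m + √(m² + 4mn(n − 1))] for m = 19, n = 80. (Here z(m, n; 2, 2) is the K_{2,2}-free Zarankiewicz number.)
z(19, 80; 2, 2) ≤ (1/2)[19 + √(19² + 4·19·80·79)] = (1/2)[19 + √480681] = 356.1558

Kővári–Sós–Turán: let r_1, ..., r_19 be the row sums and z = Σ r_i the total number of 1s. Each pair of columns can share at most one row with both entries 1 (else a 2×2 all-ones block appears), so Σ_i C(r_i, 2) ≤ C(80, 2) = 3160. By convexity Σ_i C(r_i, 2) ≥ 19·C(z/19, 2) = z(z − 19)/(2·19), giving z² − 19z − 19·80·79 ≤ 0 and hence z ≤ (1/2)[19 + √(361 + 4·120080)] = (1/2)[19 + √480681] ≈ (1/2)(19 + 693.3116) = 356.1558.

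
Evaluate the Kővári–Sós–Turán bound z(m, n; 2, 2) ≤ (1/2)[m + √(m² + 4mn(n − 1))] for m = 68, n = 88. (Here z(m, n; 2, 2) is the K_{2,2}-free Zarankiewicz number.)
z(68, 88; 2, 2) ≤ (1/2)[68 + √(68² + 4·68·88·87)] = (1/2)[68 + √2087056] = 756.3323

Kővári–Sós–Turán: let r_1, ..., r_68 be the row sums and z = Σ r_i the total number of 1s. Each pair of columns can share at most one row with both entries 1 (else a 2×2 all-ones block appears), so Σ_i C(r_i, 2) ≤ C(88, 2) = 3828. By convexity Σ_i C(r_i, 2) ≥ 68·C(z/68, 2) = z(z − 68)/(2·68), giving z² − 68z − 68·88·87 ≤ 0 and hence z ≤ (1/2)[68 + √(4624 + 4·520608)] = (1/2)[68 + √2087056] ≈ (1/2)(68 + 1444.6647) = 756.3323.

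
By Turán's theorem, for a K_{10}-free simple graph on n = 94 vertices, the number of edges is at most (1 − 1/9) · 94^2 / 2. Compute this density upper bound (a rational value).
Turán density bound = (8/9) · 94^2/2 = 35344/9 ≈ 3927.1111

Turán's theorem: ex(n, K_{r+1}) is achieved by the complete r-partite Turán graph T(n, r) with parts as balanced as possible, and is at most (1 − 1/r) · n^2/2. For r = 9, n = 94: the density bound is (8/9) · 8836/2 = 35344/9 ≈ 3927.1111. The integer-valued extremum is e(T(94, 9)) = 3926, which is strictly less than the density bound 35344/9 since 9 ∤ 94 (the parts of T(94, 9) cannot all be equal).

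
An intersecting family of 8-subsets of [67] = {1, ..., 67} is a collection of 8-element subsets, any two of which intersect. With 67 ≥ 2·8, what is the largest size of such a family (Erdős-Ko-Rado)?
max |F| = C(66, 7) = 778789440

The Erdős-Ko-Rado theorem states: for n ≥ 2k, an intersecting family of k-subsets of an n-element set has size at most C(n − 1, k − 1), with equality for 'star' families {A ⊆ [n] : |A| = k, i ∈ A} (fix an element i). For n = 67, k = 8: C(66, 7) = 778789440.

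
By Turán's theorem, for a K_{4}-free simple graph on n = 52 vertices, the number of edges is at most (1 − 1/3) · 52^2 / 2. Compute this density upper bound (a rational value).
Turán density bound = (2/3) · 52^2/2 = 2704/3 ≈ 901.3333

Turán's theorem: ex(n, K_{r+1}) is achieved by the complete r-partite Turán graph T(n, r) with parts as balanced as possible, and is at most (1 − 1/r) · n^2/2. For r = 3, n = 52: the density bound is (2/3) · 2704/2 = 2704/3 ≈ 901.3333. The integer-valued extremum is e(T(52, 3)) = 901, which is strictly less than the density bound 2704/3 since 3 ∤ 52 (the parts of T(52, 3) cannot all be equal).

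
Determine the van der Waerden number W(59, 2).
W(59, 2) = 59 + 1 = 60

A 2-term AP is any pair of integers, so a monochromatic 2-AP exists iff some colour is used at least twice. With 59 colours, the colouring i ↦ i on {1, ..., 59} uses each colour once, avoiding any monochromatic pair, so W(59, 2) > 59. For {1, ..., 60}, pigeonhole forces two integers of the same colour, which form a monochromatic 2-AP. Hence W(59, 2) = 60.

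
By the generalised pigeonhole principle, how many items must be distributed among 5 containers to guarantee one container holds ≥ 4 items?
n = (4 − 1)·5 + 1 = 16

By the generalised pigeonhole principle, to guarantee some box contains ≥ r objects we need more than (r − 1) · k objects total. Threshold: n = (r − 1) · k + 1. With r = 4 and k = 5: n = 3 · 5 + 1 = 15 + 1 = 16. For n = 15 = 3 · 5, we can put exactly 3 objects in every box, avoiding 4 in any single one — so 16 is tight.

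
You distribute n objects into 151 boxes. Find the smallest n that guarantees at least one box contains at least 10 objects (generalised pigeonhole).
n = (10 − 1)·151 + 1 = 1360

By the generalised pigeonhole principle, to guarantee some box contains ≥ r objects we need more than (r − 1) · k objects total. Threshold: n = (r − 1) · k + 1. With r = 10 and k = 151: n = 9 · 151 + 1 = 1359 + 1 = 1360. For n = 1359 = 9 · 151, we can put exactly 9 objects in every box, avoiding 10 in any single one — so 1360 is tight.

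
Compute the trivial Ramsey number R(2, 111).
R(2, 111) = 111

R(2, k) = k for all k ≥ 2: in a 2-colouring of K_k, either some edge is red (a red K_2) or all edges are blue (a blue K_k). And K_{110} coloured all-blue has no blue K_111, so R(2, 111) > 110. Hence R(2, 111) = 111.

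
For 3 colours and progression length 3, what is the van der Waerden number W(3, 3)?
W(3, 3) = 27

This is a classical value, W(3, 3) = 27, established by combining an explicit 3-colouring of {1, ..., 26} with no monochromatic 3-AP (giving the lower bound W(3, 3) > 26) and a finite case analysis / exhaustive computer search showing every 3-colouring of {1, ..., 27} has such an AP.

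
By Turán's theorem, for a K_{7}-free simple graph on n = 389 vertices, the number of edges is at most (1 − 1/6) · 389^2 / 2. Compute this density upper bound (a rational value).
Turán density bound = (5/6) · 389^2/2 = 756605/12 ≈ 63050.4167

Turán's theorem: ex(n, K_{r+1}) is achieved by the complete r-partite Turán graph T(n, r) with parts as balanced as possible, and is at most (1 − 1/r) · n^2/2. For r = 6, n = 389: the density bound is (5/6) · 151321/2 = 756605/12 ≈ 63050.4167. The integer-valued extremum is e(T(389, 6)) = 63050, which is strictly less than the density bound 756605/12 since 6 ∤ 389 (the parts of T(389, 6) cannot all be equal).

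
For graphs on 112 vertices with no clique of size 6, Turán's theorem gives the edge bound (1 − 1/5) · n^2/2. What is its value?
Turán density bound = (4/5) · 112^2/2 = 25088/5 ≈ 5017.6

Turán's theorem: ex(n, K_{r+1}) is achieved by the complete r-partite Turán graph T(n, r) with parts as balanced as possible, and is at most (1 − 1/r) · n^2/2. For r = 5, n = 112: the density bound is (4/5) · 12544/2 = 25088/5 ≈ 5017.6. The integer-valued extremum is e(T(112, 5)) = 5017, which is strictly less than the density bound 25088/5 since 5 ∤ 112 (the parts of T(112, 5) cannot all be equal).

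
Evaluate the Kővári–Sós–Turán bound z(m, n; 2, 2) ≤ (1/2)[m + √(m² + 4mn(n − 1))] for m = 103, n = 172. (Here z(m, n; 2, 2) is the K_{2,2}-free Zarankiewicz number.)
z(103, 172; 2, 2) ≤ (1/2)[103 + √(103² + 4·103·172·171)] = (1/2)[103 + √12128353] = 1792.7892

Kővári–Sós–Turán: let r_1, ..., r_103 be the row sums and z = Σ r_i the total number of 1s. Each pair of columns can share at most one row with both entries 1 (else a 2×2 all-ones block appears), so Σ_i C(r_i, 2) ≤ C(172, 2) = 14706. By convexity Σ_i C(r_i, 2) ≥ 103·C(z/103, 2) = z(z − 103)/(2·103), giving z² − 103z − 103·172·171 ≤ 0 and hence z ≤ (1/2)[103 + √(10609 + 4·3029436)] = (1/2)[103 + √12128353] ≈ (1/2)(103 + 3482.5785) = 1792.7892.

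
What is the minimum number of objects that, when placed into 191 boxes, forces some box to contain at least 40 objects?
n = (40 − 1)·191 + 1 = 7450

By the generalised pigeonhole principle, to guarantee some box contains ≥ r objects we need more than (r − 1) · k objects total. Threshold: n = (r − 1) · k + 1. With r = 40 and k = 191: n = 39 · 191 + 1 = 7449 + 1 = 7450. For n = 7449 = 39 · 191, we can put exactly 39 objects in every box, avoiding 40 in any single one — so 7450 is tight.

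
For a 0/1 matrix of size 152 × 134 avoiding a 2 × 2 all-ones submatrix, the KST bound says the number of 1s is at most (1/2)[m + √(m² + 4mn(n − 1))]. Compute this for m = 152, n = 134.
z(152, 134; 2, 2) ≤ (1/2)[152 + √(152² + 4·152·134·133)] = (1/2)[152 + √10858880] = 1723.6407

Kővári–Sós–Turán: let r_1, ..., r_152 be the row sums and z = Σ r_i the total number of 1s. Each pair of columns can share at most one row with both entries 1 (else a 2×2 all-ones block appears), so Σ_i C(r_i, 2) ≤ C(134, 2) = 8911. By convexity Σ_i C(r_i, 2) ≥ 152·C(z/152, 2) = z(z − 152)/(2·152), giving z² − 152z − 152·134·133 ≤ 0 and hence z ≤ (1/2)[152 + √(23104 + 4·2708944)] = (1/2)[152 + √10858880] ≈ (1/2)(152 + 3295.2815) = 1723.6407.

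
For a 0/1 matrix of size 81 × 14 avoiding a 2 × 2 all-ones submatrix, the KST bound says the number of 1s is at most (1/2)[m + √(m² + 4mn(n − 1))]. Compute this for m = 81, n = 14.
z(81, 14; 2, 2) ≤ (1/2)[81 + √(81² + 4·81·14·13)] = (1/2)[81 + √65529] = 168.4932

Kővári–Sós–Turán: let r_1, ..., r_81 be the row sums and z = Σ r_i the total number of 1s. Each pair of columns can share at most one row with both entries 1 (else a 2×2 all-ones block appears), so Σ_i C(r_i, 2) ≤ C(14, 2) = 91. By convexity Σ_i C(r_i, 2) ≥ 81·C(z/81, 2) = z(z − 81)/(2·81), giving z² − 81z − 81·14·13 ≤ 0 and hence z ≤ (1/2)[81 + √(6561 + 4·14742)] = (1/2)[81 + √65529] ≈ (1/2)(81 + 255.9863) = 168.4932.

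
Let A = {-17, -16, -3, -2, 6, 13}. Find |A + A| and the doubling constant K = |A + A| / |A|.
K = |A + A| / |A| = 19/6

Enumerate A + A = {a + b : a, b ∈ A}. With |A| = 6, there are |A|^2 = 36 ordered sum pairs; collecting distinct values, A + A = {-34, -33, -32, -20, -19, -18, -11, -10, -6, -5, -4, -3, 3, 4, 10, 11, 12, 19, 26}, so |A + A| = 19. Thus K = 19/6. For comparison, the minimum possible |A + A| over all 6-element sets is 2·6 − 1 = 11 (so min K = 11/6), attained only by arithmetic progressions.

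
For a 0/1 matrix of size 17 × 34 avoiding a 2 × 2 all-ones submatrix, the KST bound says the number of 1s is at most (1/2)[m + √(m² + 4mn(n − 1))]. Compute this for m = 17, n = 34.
z(17, 34; 2, 2) ≤ (1/2)[17 + √(17² + 4·17·34·33)] = (1/2)[17 + √76585] = 146.87

Kővári–Sós–Turán: let r_1, ..., r_17 be the row sums and z = Σ r_i the total number of 1s. Each pair of columns can share at most one row with both entries 1 (else a 2×2 all-ones block appears), so Σ_i C(r_i, 2) ≤ C(34, 2) = 561. By convexity Σ_i C(r_i, 2) ≥ 17·C(z/17, 2) = z(z − 17)/(2·17), giving z² − 17z − 17·34·33 ≤ 0 and hence z ≤ (1/2)[17 + √(289 + 4·19074)] = (1/2)[17 + √76585] ≈ (1/2)(17 + 276.74) = 146.87.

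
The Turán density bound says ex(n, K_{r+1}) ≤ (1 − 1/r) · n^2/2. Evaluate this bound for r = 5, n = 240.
Turán density bound = (4/5) · 240^2/2 = 23040

Turán's theorem: ex(n, K_{r+1}) is achieved by the complete r-partite Turán graph T(n, r) with parts as balanced as possible, and is at most (1 − 1/r) · n^2/2. For r = 5, n = 240: the density bound is (4/5) · 57600/2 = 23040. Since 5 ∣ 240, the Turán graph T(240, 5) has parts of equal size 48, and its edge count e(T(240, 5)) = 23040 attains the density bound exactly.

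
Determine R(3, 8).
R(3, 8) = 28

Lower bound: an explicit 2-colouring of K_{27} (typically a Paley-type or other structured construction) avoids a red K_3 and a blue K_8, showing R(3, 8) > 27.
Upper bound: the simple Erdős–Szekeres recurrence only gives R(3, 8) ≤ 31; the tight bound R(3, 8) ≤ 28 requires a sharper case analysis (or computer search) of 2-colourings of K_{28}.
Hence R(3, 8) = 28.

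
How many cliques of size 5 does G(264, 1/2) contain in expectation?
E[# K_5] = C(264, 5) · (1/2)^C(5, 2) = 10287114552 / 2^10 = 1285889319/128 = 10046010.3046875

For each 5-subset S of vertices (there are C(264, 5) = 10287114552 such S), let X_S = 1 if S induces a K_5 (all C(5, 2) = 10 edges present). Then P(X_S = 1) = (1/2)^10 = 1/1024. By linearity of expectation, E[# K_5] = C(264, 5) · (1/2)^10 = 10287114552 / 1024 = 1285889319/128 = 10046010.3046875.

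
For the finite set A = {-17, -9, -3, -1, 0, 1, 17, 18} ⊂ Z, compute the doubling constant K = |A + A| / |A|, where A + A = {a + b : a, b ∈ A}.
K = |A + A| / |A| = 29/8

Enumerate A + A = {a + b : a, b ∈ A}. With |A| = 8, there are |A|^2 = 64 ordered sum pairs; collecting distinct values, A + A = {-34, -26, -20, -18, -17, -16, -12, -10, -9, -8, -6, -4, -3, -2, -1, 0, 1, 2, 8, 9, 14, 15, 16, 17, 18, 19, 34, 35, 36}, so |A + A| = 29. Thus K = 29/8. For comparison, the minimum possible |A + A| over all 8-element sets is 2·8 − 1 = 15 (so min K = 15/8), attained only by arithmetic progressions.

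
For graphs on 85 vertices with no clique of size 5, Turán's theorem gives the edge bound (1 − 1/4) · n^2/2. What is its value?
Turán density bound = (3/4) · 85^2/2 = 21675/8 ≈ 2709.375

Turán's theorem: ex(n, K_{r+1}) is achieved by the complete r-partite Turán graph T(n, r) with parts as balanced as possible, and is at most (1 − 1/r) · n^2/2. For r = 4, n = 85: the density bound is (3/4) · 7225/2 = 21675/8 ≈ 2709.375. The integer-valued extremum is e(T(85, 4)) = 2709, which is strictly less than the density bound 21675/8 since 4 ∤ 85 (the parts of T(85, 4) cannot all be equal).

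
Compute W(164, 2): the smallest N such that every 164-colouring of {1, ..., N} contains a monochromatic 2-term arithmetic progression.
W(164, 2) = 164 + 1 = 165

A 2-term AP is any pair of integers, so a monochromatic 2-AP exists iff some colour is used at least twice. With 164 colours, the colouring i ↦ i on {1, ..., 164} uses each colour once, avoiding any monochromatic pair, so W(164, 2) > 164. For {1, ..., 165}, pigeonhole forces two integers of the same colour, which form a monochromatic 2-AP. Hence W(164, 2) = 165.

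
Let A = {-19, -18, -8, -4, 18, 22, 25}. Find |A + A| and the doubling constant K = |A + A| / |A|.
K = |A + A| / |A| = 27/7

Enumerate A + A = {a + b : a, b ∈ A}. With |A| = 7, there are |A|^2 = 49 ordered sum pairs; collecting distinct values, A + A = {-38, -37, -36, -27, -26, -23, -22, -16, -12, -8, -1, 0, 3, 4, 6, 7, 10, 14, 17, 18, 21, 36, 40, 43, 44, 47, 50}, so |A + A| = 27. Thus K = 27/7. For comparison, the minimum possible |A + A| over all 7-element sets is 2·7 − 1 = 13 (so min K = 13/7), attained only by arithmetic progressions.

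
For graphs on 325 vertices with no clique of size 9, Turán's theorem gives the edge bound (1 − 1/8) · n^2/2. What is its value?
Turán density bound = (7/8) · 325^2/2 = 739375/16 ≈ 46210.9375

Turán's theorem: ex(n, K_{r+1}) is achieved by the complete r-partite Turán graph T(n, r) with parts as balanced as possible, and is at most (1 − 1/r) · n^2/2. For r = 8, n = 325: the density bound is (7/8) · 105625/2 = 739375/16 ≈ 46210.9375. The integer-valued extremum is e(T(325, 8)) = 46210, which is strictly less than the density bound 739375/16 since 8 ∤ 325 (the parts of T(325, 8) cannot all be equal).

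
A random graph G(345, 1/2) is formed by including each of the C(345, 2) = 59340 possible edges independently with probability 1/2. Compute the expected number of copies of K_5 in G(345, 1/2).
E[# K_5] = C(345, 5) · (1/2)^C(5, 2) = 39561331194 / 2^10 = 19780665597/512 ≈ 38634112.494141

For each 5-subset S of vertices (there are C(345, 5) = 39561331194 such S), let X_S = 1 if S induces a K_5 (all C(5, 2) = 10 edges present). Then P(X_S = 1) = (1/2)^10 = 1/1024. By linearity of expectation, E[# K_5] = C(345, 5) · (1/2)^10 = 39561331194 / 1024 = 19780665597/512 ≈ 38634112.494141.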